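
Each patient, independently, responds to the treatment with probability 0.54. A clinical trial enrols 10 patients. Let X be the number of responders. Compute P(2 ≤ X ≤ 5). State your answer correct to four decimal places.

0.5162

X ~ Binomial(10, 0.54); P(2 ≤ X ≤ 5) = Σ C(10,k) p^k (1−p)^(10−k) over k:
  k=2: C(10,2)·0.54^2·0.46^8 = 0.026306
  k=3: C(10,3)·0.54^3·0.46^7 = 0.082351
  k=4: C(10,4)·0.54^4·0.46^6 = 0.169177
  k=5: C(10,5)·0.54^5·0.46^5 = 0.238319
Total = 0.516153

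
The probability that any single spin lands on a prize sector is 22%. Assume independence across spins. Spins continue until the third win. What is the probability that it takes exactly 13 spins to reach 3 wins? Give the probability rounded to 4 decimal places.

Y = trial on which the third success occurs; negative binomial, r=3, p=0.22.
P(Y=13) = C(12,2) · p^3 · (1−p)^10
= 66 · 0.010648 · 0.083358 = 0.058581

0.0586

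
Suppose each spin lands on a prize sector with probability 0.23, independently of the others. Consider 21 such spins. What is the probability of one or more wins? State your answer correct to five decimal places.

0.99587

P(at least one) = 1 − P(none) = 1 − (1 − 0.23)^21
= 1 − 0.0041334 = 0.9958666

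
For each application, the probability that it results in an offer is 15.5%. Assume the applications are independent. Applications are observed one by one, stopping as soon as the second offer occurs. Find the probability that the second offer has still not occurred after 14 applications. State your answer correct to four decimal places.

0.3376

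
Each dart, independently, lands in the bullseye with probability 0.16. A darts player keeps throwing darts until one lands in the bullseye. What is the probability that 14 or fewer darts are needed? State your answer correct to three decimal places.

0.913

Y = number of darts to the first success; geometric, p = 0.16.
P(Y ≤ 14) = 1 − (1−p)^14 = 1 − 0.08708 = 0.91292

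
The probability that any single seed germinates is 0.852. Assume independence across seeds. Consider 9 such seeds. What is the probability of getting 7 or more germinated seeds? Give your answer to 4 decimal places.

X ~ Binomial(9, 0.852); P(X ≥ 7) = Σ C(9,k) p^k (1−p)^(9−k) over k:
  k=7: C(9,7)·0.852^7·0.148^2 = 0.256982
  k=8: C(9,8)·0.852^8·0.148^1 = 0.369846
  k=9: C(9,9)·0.852^9·0.148^0 = 0.236568
Total = 0.863396

0.8634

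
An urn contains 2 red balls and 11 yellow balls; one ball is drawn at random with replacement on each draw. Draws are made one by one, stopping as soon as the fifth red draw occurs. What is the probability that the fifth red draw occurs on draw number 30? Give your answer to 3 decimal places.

Y = trial on which the fifth success occurs; negative binomial, r=5, p=0.153846.
P(Y=30) = C(29,4) · p^5 · (1−p)^25
= 23751 · 8.6185e-05 · 0.015354 = 0.03143

0.031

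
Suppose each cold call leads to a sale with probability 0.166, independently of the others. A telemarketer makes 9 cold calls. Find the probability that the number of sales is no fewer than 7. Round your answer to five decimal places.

X ~ Binomial(9, 0.166); P(X ≥ 7) = Σ C(9,k) p^k (1−p)^(9−k) over k:
  k=7: C(9,7)·0.166^7·0.834^2 = 0.0000870
  k=8: C(9,8)·0.166^8·0.834^1 = 0.0000043
  k=9: C(9,9)·0.166^9·0.834^0 = 0.0000001
Total = 0.0000914

0.00009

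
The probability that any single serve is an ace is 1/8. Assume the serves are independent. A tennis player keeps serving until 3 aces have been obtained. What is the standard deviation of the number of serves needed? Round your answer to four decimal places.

12.9615

Y = total serves until the third success; negative binomial with r=3, p=0.125.
SD(Y) = √[r(1−p)/p²] = √(168.000000) = 12.961481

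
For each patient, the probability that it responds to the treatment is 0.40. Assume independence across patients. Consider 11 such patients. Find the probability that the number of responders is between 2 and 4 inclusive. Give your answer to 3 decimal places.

X ~ Binomial(11, 0.40); P(2 ≤ X ≤ 4) = Σ C(11,k) p^k (1−p)^(11−k) over k:
  k=2: C(11,2)·0.40^2·0.60^9 = 0.08868
  k=3: C(11,3)·0.40^3·0.60^8 = 0.17737
  k=4: C(11,4)·0.40^4·0.60^7 = 0.23649
Total = 0.50254

0.503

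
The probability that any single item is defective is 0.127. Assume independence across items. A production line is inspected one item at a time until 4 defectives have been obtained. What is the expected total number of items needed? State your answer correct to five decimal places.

31.49606

Y = total items until the fourth success; negative binomial with r=4, p=0.127.
E[Y] = r / p = 4 / 0.127 = 31.4960630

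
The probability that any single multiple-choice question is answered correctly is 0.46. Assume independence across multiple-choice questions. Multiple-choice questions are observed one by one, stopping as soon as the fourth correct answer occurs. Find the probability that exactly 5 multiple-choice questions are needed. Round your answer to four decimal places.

0.0967

Y = trial on which the fourth success occurs; negative binomial, r=4, p=0.46.
P(Y=5) = C(4,3) · p^4 · (1−p)^1
= 4 · 0.044775 · 0.54 = 0.096713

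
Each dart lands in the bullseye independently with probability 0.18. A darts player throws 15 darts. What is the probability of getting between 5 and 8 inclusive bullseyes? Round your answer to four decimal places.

X ~ Binomial(15, 0.18); P(5 ≤ X ≤ 8) = Σ C(15,k) p^k (1−p)^(15−k) over k:
  k=5: C(15,5)·0.18^5·0.82^10 = 0.077993
  k=6: C(15,6)·0.18^6·0.82^9 = 0.028534
  k=7: C(15,7)·0.18^7·0.82^8 = 0.008053
  k=8: C(15,8)·0.18^8·0.82^7 = 0.001768
Total = 0.116348

0.1163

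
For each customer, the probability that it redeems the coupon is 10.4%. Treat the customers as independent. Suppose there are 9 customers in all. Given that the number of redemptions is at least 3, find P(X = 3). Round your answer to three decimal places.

0.836

X ~ Binomial(9, 0.104). Want P(X=3 | X≥3) = P(X=3) / P(X≥3).
P(X=3) = C(9,3)·0.104^3·0.896^6 = 0.04889
P(X≥3) = 1 − 0.37220 − 0.38881 − 0.18052 = 0.05847
Ratio = 0.04889 / 0.05847 = 0.83615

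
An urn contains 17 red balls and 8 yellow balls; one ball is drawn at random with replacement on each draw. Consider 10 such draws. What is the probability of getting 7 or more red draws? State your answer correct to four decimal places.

X ~ Binomial(10, 0.68); P(X ≥ 7) = Σ C(10,k) p^k (1−p)^(10−k) over k:
  k=7: C(10,7)·0.68^7·0.32^3 = 0.264359
  k=8: C(10,8)·0.68^8·0.32^2 = 0.210661
  k=9: C(10,9)·0.68^9·0.32^1 = 0.099479
  k=10: C(10,10)·0.68^10·0.32^0 = 0.021139
Total = 0.595637

0.5956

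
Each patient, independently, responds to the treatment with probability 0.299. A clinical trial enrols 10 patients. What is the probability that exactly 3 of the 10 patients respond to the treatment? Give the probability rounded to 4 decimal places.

0.2668

X ~ Binomial(n=10, p=0.299).
P(X=3) = C(10,3) · p^3 · (1−p)^7
= 120 · 0.026731 · 0.083181 = 0.266822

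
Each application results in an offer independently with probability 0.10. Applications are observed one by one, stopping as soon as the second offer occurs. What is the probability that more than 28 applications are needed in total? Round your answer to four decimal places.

Needing more than 28 applications ⇔ fewer than 2 successes in the first 28. With X ~ Binomial(28, 0.10), P(Y > 28) = P(X ≤ 1).
  k=0: C(28,0)·0.10^0·0.90^28 = 0.052335
  k=1: C(28,1)·0.10^1·0.90^27 = 0.162819
P(X ≤ 1) = 0.215154

0.2152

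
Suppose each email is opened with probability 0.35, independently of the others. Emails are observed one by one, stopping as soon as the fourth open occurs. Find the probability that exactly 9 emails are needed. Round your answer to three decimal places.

0.098

Y = trial on which the fourth success occurs; negative binomial, r=4, p=0.35.
P(Y=9) = C(8,3) · p^4 · (1−p)^5
= 56 · 0.015006 · 0.11603 = 0.09751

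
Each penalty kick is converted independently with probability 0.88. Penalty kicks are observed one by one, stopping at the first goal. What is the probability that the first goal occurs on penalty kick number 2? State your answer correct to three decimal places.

Geometric (trials to first success), p = 0.88.
P(Y = 2) = (1−p)^1 · p = 0.12 · 0.88 = 0.10560

0.106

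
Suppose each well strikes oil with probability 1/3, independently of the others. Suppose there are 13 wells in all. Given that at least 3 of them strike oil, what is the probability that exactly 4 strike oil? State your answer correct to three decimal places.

X ~ Binomial(13, 0.333333). Want P(X=4 | X≥3) = P(X=4) / P(X≥3).
P(X=4) = C(13,4)·0.333333^4·0.666667^9 = 0.22961
P(X≥3) = 1 − 0.00514 − 0.03340 − 0.10020 = 0.86127
Ratio = 0.22961 / 0.86127 = 0.26660

0.267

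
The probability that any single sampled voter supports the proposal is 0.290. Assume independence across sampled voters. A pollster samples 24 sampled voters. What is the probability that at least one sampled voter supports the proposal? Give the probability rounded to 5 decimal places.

0.99973

P(at least one) = 1 − P(none) = 1 − (1 − 0.29)^24
= 1 − 0.0002693 = 0.9997307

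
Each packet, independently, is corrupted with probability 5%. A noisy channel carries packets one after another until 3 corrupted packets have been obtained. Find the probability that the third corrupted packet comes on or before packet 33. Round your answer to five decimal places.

0.22719

Finishing within 33 packets ⇔ at least 3 successes in the first 33. With X ~ Binomial(33, 0.05), P(Y ≤ 33) = 1 − P(X ≤ 2).
  k=0: C(33,0)·0.05^0·0.95^33 = 0.1840259
  k=1: C(33,1)·0.05^1·0.95^32 = 0.3196239
  k=2: C(33,2)·0.05^2·0.95^31 = 0.2691570
1 − 0.7728069 = 0.2271931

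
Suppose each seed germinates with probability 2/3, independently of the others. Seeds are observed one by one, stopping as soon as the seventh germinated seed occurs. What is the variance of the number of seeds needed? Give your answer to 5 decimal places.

5.25000

Y = total seeds until the seventh success; negative binomial with r=7, p=0.666667.
Var(Y) = r(1−p)/p² = 7·0.333333 / 0.666667² = 5.2500000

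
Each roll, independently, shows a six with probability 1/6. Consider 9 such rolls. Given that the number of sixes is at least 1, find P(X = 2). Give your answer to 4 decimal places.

X ~ Binomial(9, 0.166667). Want P(X=2 | X≥1) = P(X=2) / P(X≥1).
P(X=2) = C(9,2)·0.166667^2·0.833333^7 = 0.279082
P(X≥1) = 1 − 0.193807 = 0.806193
Ratio = 0.279082 / 0.806193 = 0.346172

0.3462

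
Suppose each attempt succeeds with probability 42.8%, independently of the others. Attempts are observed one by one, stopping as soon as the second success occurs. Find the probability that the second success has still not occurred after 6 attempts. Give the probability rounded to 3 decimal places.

Needing more than 6 attempts ⇔ fewer than 2 successes in the first 6. With X ~ Binomial(6, 0.428), P(Y > 6) = P(X ≤ 1).
  k=0: C(6,0)·0.428^0·0.572^6 = 0.03502
  k=1: C(6,1)·0.428^1·0.572^5 = 0.15724
P(X ≤ 1) = 0.19227

0.192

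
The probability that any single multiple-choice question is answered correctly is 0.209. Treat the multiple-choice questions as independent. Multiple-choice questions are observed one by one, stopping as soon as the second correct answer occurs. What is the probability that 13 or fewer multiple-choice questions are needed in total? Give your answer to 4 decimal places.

0.7895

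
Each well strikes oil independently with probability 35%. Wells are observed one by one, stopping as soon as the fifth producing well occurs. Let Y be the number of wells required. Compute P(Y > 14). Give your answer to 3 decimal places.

Needing more than 14 wells ⇔ fewer than 5 successes in the first 14. With X ~ Binomial(14, 0.35), P(Y > 14) = P(X ≤ 4).
  k=0: C(14,0)·0.35^0·0.65^14 = 0.00240
  k=1: C(14,1)·0.35^1·0.65^13 = 0.01812
  k=2: C(14,2)·0.35^2·0.65^12 = 0.06341
  k=3: C(14,3)·0.35^3·0.65^11 = 0.13657
  k=4: C(14,4)·0.35^4·0.65^10 = 0.20223
P(X ≤ 4) = 0.42272

0.423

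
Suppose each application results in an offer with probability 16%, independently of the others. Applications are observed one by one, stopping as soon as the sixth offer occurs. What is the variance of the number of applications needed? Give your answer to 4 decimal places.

Y = total applications until the sixth success; negative binomial with r=6, p=0.16.
Var(Y) = r(1−p)/p² = 6·0.84 / 0.16² = 196.875000

196.8750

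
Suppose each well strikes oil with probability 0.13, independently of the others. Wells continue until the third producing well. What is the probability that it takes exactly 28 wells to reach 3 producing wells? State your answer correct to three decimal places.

Y = trial on which the third success occurs; negative binomial, r=3, p=0.13.
P(Y=28) = C(27,2) · p^3 · (1−p)^25
= 351 · 0.002197 · 0.03076 = 0.02372

0.024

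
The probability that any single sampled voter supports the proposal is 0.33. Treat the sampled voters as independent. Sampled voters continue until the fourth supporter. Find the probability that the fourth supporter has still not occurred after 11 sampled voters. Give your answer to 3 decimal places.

Needing more than 11 sampled voters ⇔ fewer than 4 successes in the first 11. With X ~ Binomial(11, 0.33), P(Y > 11) = P(X ≤ 3).
  k=0: C(11,0)·0.33^0·0.67^11 = 0.01221
  k=1: C(11,1)·0.33^1·0.67^10 = 0.06617
  k=2: C(11,2)·0.33^2·0.67^9 = 0.16295
  k=3: C(11,3)·0.33^3·0.67^8 = 0.24078
P(X ≤ 3) = 0.48212

0.482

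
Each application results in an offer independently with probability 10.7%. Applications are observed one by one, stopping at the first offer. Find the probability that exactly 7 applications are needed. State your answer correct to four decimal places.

Geometric (trials to first success), p = 0.107.
P(Y = 7) = (1−p)^6 · p = 0.50712 · 0.107 = 0.054262

0.0543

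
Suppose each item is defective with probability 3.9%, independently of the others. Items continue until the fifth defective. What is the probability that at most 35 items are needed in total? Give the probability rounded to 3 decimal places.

0.011

Finishing within 35 items ⇔ at least 5 successes in the first 35. With X ~ Binomial(35, 0.039), P(Y ≤ 35) = 1 − P(X ≤ 4).
  k=0: C(35,0)·0.039^0·0.961^35 = 0.24850
  k=1: C(35,1)·0.039^1·0.961^34 = 0.35296
  k=2: C(35,2)·0.039^2·0.961^33 = 0.24351
  k=3: C(35,3)·0.039^3·0.961^32 = 0.10871
  k=4: C(35,4)·0.039^4·0.961^31 = 0.03529
1 − 0.98897 = 0.01103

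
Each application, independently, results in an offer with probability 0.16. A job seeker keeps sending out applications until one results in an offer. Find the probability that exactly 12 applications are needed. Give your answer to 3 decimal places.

Geometric (trials to first success), p = 0.16.
P(Y = 12) = (1−p)^11 · p = 0.14692 · 0.16 = 0.02351

0.024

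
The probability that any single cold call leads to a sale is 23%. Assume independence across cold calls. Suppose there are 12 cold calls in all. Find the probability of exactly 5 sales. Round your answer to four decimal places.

X ~ Binomial(n=12, p=0.23).
P(X=5) = C(12,5) · p^5 · (1−p)^7
= 792 · 0.00064363 · 0.16049 = 0.081809

0.0818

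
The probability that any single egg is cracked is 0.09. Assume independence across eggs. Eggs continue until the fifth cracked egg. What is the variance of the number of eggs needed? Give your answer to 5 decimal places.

561.72840

Y = total eggs until the fifth success; negative binomial with r=5, p=0.09.
Var(Y) = r(1−p)/p² = 5·0.91 / 0.09² = 561.7283951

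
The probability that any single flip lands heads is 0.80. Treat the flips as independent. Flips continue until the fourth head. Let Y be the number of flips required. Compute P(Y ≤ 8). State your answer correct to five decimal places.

Finishing within 8 flips ⇔ at least 4 successes in the first 8. With X ~ Binomial(8, 0.80), P(Y ≤ 8) = 1 − P(X ≤ 3).
  k=0: C(8,0)·0.80^0·0.20^8 = 0.0000026
  k=1: C(8,1)·0.80^1·0.20^7 = 0.0000819
  k=2: C(8,2)·0.80^2·0.20^6 = 0.0011469
  k=3: C(8,3)·0.80^3·0.20^5 = 0.0091750
1 − 0.0104064 = 0.9895936

0.98959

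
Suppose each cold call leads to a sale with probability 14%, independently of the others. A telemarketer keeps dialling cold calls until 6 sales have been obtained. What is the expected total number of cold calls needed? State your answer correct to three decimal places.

42.857

Y = total cold calls until the sixth success; negative binomial with r=6, p=0.14.
E[Y] = r / p = 6 / 0.14 = 42.85714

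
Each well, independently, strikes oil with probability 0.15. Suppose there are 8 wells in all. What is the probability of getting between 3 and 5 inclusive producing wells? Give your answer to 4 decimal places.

X ~ Binomial(8, 0.15); P(3 ≤ X ≤ 5) = Σ C(8,k) p^k (1−p)^(8−k) over k:
  k=3: C(8,3)·0.15^3·0.85^5 = 0.083860
  k=4: C(8,4)·0.15^4·0.85^4 = 0.018499
  k=5: C(8,5)·0.15^5·0.85^3 = 0.002612
Total = 0.104970

0.1050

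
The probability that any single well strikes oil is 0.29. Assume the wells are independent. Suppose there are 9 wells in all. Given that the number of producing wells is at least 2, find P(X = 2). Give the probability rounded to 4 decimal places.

X ~ Binomial(9, 0.29). Want P(X=2 | X≥2) = P(X=2) / P(X≥2).
P(X=2) = C(9,2)·0.29^2·0.71^7 = 0.275364
P(X≥2) = 1 − 0.045849 − 0.168542 = 0.785610
Ratio = 0.275364 / 0.785610 = 0.350510

0.3505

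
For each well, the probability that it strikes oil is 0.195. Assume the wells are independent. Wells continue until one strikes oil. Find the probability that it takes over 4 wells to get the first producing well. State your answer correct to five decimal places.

Y = number of wells to the first success; geometric, p = 0.195.
P(Y > 4) = P(first 4 all fail) = (1−p)^4 = 0.4199364

0.41994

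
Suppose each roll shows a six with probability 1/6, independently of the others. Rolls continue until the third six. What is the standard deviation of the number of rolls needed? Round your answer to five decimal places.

Y = total rolls until the third success; negative binomial with r=3, p=0.166667.
SD(Y) = √[r(1−p)/p²] = √(90.0000000) = 9.4868330

9.48683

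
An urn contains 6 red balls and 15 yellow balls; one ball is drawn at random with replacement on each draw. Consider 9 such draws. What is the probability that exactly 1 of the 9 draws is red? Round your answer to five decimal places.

X ~ Binomial(n=9, p=0.285714).
P(X=1) = C(9,1) · p^1 · (1−p)^8
= 9 · 0.28571 · 0.06776 = 0.1742409

0.17424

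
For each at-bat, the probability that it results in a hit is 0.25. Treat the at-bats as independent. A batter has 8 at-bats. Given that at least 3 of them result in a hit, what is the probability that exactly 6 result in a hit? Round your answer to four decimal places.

0.0120

X ~ Binomial(8, 0.25). Want P(X=6 | X≥3) = P(X=6) / P(X≥3).
P(X=6) = C(8,6)·0.25^6·0.75^2 = 0.003845
P(X≥3) = 1 − 0.100113 − 0.266968 − 0.311462 = 0.321457
Ratio = 0.003845 / 0.321457 = 0.011962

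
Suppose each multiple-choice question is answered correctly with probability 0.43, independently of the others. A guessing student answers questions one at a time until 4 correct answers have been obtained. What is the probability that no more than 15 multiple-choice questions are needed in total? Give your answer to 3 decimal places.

0.942

Finishing within 15 multiple-choice questions ⇔ at least 4 successes in the first 15. With X ~ Binomial(15, 0.43), P(Y ≤ 15) = 1 − P(X ≤ 3).
  k=0: C(15,0)·0.43^0·0.57^15 = 0.00022
  k=1: C(15,1)·0.43^1·0.57^14 = 0.00246
  k=2: C(15,2)·0.43^2·0.57^13 = 0.01302
  k=3: C(15,3)·0.43^3·0.57^12 = 0.04255
1 − 0.05825 = 0.94175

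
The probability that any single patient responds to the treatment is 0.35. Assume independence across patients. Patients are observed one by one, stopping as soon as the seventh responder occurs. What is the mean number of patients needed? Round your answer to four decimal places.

20.0000

Y = total patients until the seventh success; negative binomial with r=7, p=0.35.
E[Y] = r / p = 7 / 0.35 = 20.000000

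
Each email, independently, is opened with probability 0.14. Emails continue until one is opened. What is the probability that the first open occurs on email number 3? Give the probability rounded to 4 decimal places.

0.1035

Geometric (trials to first success), p = 0.14.
P(Y = 3) = (1−p)^2 · p = 0.7396 · 0.14 = 0.103544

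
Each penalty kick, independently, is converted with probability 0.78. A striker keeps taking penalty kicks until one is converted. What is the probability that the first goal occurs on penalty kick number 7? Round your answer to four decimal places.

0.0001

Geometric (trials to first success), p = 0.78.
P(Y = 7) = (1−p)^6 · p = 0.00011338 · 0.78 = 0.000088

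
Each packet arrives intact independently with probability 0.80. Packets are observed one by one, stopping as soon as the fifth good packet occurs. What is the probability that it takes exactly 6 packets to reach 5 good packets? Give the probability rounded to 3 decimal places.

Y = trial on which the fifth success occurs; negative binomial, r=5, p=0.80.
P(Y=6) = C(5,4) · p^5 · (1−p)^1
= 5 · 0.32768 · 0.2 = 0.32768

0.328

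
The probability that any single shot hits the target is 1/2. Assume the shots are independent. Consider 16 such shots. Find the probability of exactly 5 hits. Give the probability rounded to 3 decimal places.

0.067

X ~ Binomial(n=16, p=0.50).
P(X=5) = C(16,5) · p^5 · (1−p)^11
= 4368 · 0.03125 · 0.00048828 = 0.06665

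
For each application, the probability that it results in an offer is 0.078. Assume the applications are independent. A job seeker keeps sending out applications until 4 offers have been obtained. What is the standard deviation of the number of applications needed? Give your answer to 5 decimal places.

24.62073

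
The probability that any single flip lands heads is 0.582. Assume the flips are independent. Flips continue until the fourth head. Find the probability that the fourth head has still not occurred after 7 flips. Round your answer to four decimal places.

Needing more than 7 flips ⇔ fewer than 4 successes in the first 7. With X ~ Binomial(7, 0.582), P(Y > 7) = P(X ≤ 3).
  k=0: C(7,0)·0.582^0·0.418^7 = 0.002230
  k=1: C(7,1)·0.582^1·0.418^6 = 0.021731
  k=2: C(7,2)·0.582^2·0.418^5 = 0.090771
  k=3: C(7,3)·0.582^3·0.418^4 = 0.210641
P(X ≤ 3) = 0.325372

0.3254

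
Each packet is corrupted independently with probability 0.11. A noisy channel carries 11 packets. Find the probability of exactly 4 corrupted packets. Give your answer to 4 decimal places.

0.0214

X ~ Binomial(n=11, p=0.11).
P(X=4) = C(11,4) · p^4 · (1−p)^7
= 330 · 0.00014641 · 0.44231 = 0.021371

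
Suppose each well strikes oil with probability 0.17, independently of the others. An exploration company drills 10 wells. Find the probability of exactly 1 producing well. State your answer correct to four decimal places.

X ~ Binomial(n=10, p=0.17).
P(X=1) = C(10,1) · p^1 · (1−p)^9
= 10 · 0.17 · 0.18694 = 0.317798

0.3178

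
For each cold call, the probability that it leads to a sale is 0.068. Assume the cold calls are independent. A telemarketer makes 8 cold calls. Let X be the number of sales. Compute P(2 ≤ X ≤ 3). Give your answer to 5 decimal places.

0.09724

X ~ Binomial(8, 0.068); P(2 ≤ X ≤ 3) = Σ C(8,k) p^k (1−p)^(8−k) over k:
  k=2: C(8,2)·0.068^2·0.932^6 = 0.0848538
  k=3: C(8,3)·0.068^3·0.932^5 = 0.0123821
Total = 0.0972359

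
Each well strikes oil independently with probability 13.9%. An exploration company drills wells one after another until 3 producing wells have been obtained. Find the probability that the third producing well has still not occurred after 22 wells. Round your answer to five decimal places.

Needing more than 22 wells ⇔ fewer than 3 successes in the first 22. With X ~ Binomial(22, 0.139), P(Y > 22) = P(X ≤ 2).
  k=0: C(22,0)·0.139^0·0.861^22 = 0.0371595
  k=1: C(22,1)·0.139^1·0.861^21 = 0.1319786
  k=2: C(22,2)·0.139^2·0.861^20 = 0.2237199
P(X ≤ 2) = 0.3928580

0.39286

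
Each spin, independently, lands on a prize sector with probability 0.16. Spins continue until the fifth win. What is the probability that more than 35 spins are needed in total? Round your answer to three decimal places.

0.321

Needing more than 35 spins ⇔ fewer than 5 successes in the first 35. With X ~ Binomial(35, 0.16), P(Y > 35) = P(X ≤ 4).
  k=0: C(35,0)·0.16^0·0.84^35 = 0.00224
  k=1: C(35,1)·0.16^1·0.84^34 = 0.01492
  k=2: C(35,2)·0.16^2·0.84^33 = 0.04830
  k=3: C(35,3)·0.16^3·0.84^32 = 0.10121
  k=4: C(35,4)·0.16^4·0.84^31 = 0.15422
P(X ≤ 4) = 0.32088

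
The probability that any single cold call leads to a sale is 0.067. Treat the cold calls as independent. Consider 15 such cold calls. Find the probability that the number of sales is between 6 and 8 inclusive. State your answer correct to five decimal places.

X ~ Binomial(15, 0.067); P(6 ≤ X ≤ 8) = Σ C(15,k) p^k (1−p)^(15−k) over k:
  k=6: C(15,6)·0.067^6·0.933^9 = 0.0002425
  k=7: C(15,7)·0.067^7·0.933^8 = 0.0000224
  k=8: C(15,8)·0.067^8·0.933^7 = 0.0000016
Total = 0.0002665

0.00027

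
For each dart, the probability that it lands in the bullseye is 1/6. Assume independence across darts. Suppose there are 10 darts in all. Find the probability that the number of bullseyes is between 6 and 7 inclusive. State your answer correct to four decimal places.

0.0024

X ~ Binomial(10, 0.166667); P(6 ≤ X ≤ 7) = Σ C(10,k) p^k (1−p)^(10−k) over k:
  k=6: C(10,6)·0.166667^6·0.833333^4 = 0.002171
  k=7: C(10,7)·0.166667^7·0.833333^3 = 0.000248
Total = 0.002419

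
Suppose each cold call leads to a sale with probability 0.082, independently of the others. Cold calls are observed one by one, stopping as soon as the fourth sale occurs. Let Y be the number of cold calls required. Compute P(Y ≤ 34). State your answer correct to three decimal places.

0.303

Finishing within 34 cold calls ⇔ at least 4 successes in the first 34. With X ~ Binomial(34, 0.082), P(Y ≤ 34) = 1 − P(X ≤ 3).
  k=0: C(34,0)·0.082^0·0.918^34 = 0.05453
  k=1: C(34,1)·0.082^1·0.918^33 = 0.16562
  k=2: C(34,2)·0.082^2·0.918^32 = 0.24409
  k=3: C(34,3)·0.082^3·0.918^31 = 0.23257
1 − 0.69681 = 0.30319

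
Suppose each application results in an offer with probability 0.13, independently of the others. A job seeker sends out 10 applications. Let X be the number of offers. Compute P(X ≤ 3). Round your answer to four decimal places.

X ~ Binomial(10, 0.13); P(X ≤ 3) = Σ C(10,k) p^k (1−p)^(10−k) over k:
  k=0: C(10,0)·0.13^0·0.87^10 = 0.248423
  k=1: C(10,1)·0.13^1·0.87^9 = 0.371207
  k=2: C(10,2)·0.13^2·0.87^8 = 0.249605
  k=3: C(10,3)·0.13^3·0.87^7 = 0.099459
Total = 0.968695

0.9687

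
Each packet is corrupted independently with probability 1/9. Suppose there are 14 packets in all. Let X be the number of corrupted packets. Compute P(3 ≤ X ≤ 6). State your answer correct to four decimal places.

X ~ Binomial(14, 0.111111); P(3 ≤ X ≤ 6) = Σ C(14,k) p^k (1−p)^(14−k) over k:
  k=3: C(14,3)·0.111111^3·0.888889^11 = 0.136677
  k=4: C(14,4)·0.111111^4·0.888889^10 = 0.046983
  k=5: C(14,5)·0.111111^5·0.888889^9 = 0.011746
  k=6: C(14,6)·0.111111^6·0.888889^8 = 0.002202
Total = 0.197608

0.1976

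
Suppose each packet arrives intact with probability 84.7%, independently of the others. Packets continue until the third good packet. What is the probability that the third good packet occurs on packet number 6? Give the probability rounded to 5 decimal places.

0.02176

Y = trial on which the third success occurs; negative binomial, r=3, p=0.847.
P(Y=6) = C(5,2) · p^3 · (1−p)^3
= 10 · 0.60765 · 0.0035816 = 0.0217633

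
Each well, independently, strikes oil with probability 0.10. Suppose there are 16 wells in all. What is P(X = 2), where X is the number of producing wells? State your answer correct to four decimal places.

X ~ Binomial(n=16, p=0.10).
P(X=2) = C(16,2) · p^2 · (1−p)^14
= 120 · 0.01 · 0.22877 = 0.274522

0.2745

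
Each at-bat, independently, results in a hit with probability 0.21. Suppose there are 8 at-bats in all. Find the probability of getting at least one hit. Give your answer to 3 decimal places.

P(at least one) = 1 − P(none) = 1 − (1 − 0.21)^8
= 1 − 0.15171 = 0.84829

0.848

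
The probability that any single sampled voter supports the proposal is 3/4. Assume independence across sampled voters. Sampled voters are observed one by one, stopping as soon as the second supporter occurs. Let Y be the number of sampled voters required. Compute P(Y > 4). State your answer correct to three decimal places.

0.051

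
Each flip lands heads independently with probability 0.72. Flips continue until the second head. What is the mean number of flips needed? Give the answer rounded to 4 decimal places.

Y = total flips until the second success; negative binomial with r=2, p=0.72.
E[Y] = r / p = 2 / 0.72 = 2.777778

2.7778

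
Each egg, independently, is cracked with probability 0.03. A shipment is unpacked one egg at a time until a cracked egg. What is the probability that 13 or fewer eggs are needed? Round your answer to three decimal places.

0.327

Y = number of eggs to the first success; geometric, p = 0.03.
P(Y ≤ 13) = 1 − (1−p)^13 = 1 − 0.67303 = 0.32697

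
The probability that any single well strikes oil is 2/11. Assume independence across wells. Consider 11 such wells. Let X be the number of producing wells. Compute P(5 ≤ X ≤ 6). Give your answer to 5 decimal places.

0.03366

X ~ Binomial(11, 0.181818); P(5 ≤ X ≤ 6) = Σ C(11,k) p^k (1−p)^(11−k) over k:
  k=5: C(11,5)·0.181818^5·0.818182^6 = 0.0275377
  k=6: C(11,6)·0.181818^6·0.818182^5 = 0.0061195
Total = 0.0336572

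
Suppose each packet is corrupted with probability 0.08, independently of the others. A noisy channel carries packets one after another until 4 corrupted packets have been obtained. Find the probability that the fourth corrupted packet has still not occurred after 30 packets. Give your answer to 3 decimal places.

0.784

Needing more than 30 packets ⇔ fewer than 4 successes in the first 30. With X ~ Binomial(30, 0.08), P(Y > 30) = P(X ≤ 3).
  k=0: C(30,0)·0.08^0·0.92^30 = 0.08197
  k=1: C(30,1)·0.08^1·0.92^29 = 0.21382
  k=2: C(30,2)·0.08^2·0.92^28 = 0.26961
  k=3: C(30,3)·0.08^3·0.92^27 = 0.21881
P(X ≤ 3) = 0.78421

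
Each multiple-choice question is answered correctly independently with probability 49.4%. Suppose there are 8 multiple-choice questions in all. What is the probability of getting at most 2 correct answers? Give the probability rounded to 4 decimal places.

X ~ Binomial(8, 0.494); P(X ≤ 2) = Σ C(8,k) p^k (1−p)^(8−k) over k:
  k=0: C(8,0)·0.494^0·0.506^8 = 0.004297
  k=1: C(8,1)·0.494^1·0.506^7 = 0.033564
  k=2: C(8,2)·0.494^2·0.506^6 = 0.114687
Total = 0.152548

0.1525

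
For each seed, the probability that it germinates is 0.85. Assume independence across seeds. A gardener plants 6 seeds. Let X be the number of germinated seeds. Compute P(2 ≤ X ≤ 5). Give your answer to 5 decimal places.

X ~ Binomial(6, 0.85); P(2 ≤ X ≤ 5) = Σ C(6,k) p^k (1−p)^(6−k) over k:
  k=2: C(6,2)·0.85^2·0.15^4 = 0.0054865
  k=3: C(6,3)·0.85^3·0.15^3 = 0.0414534
  k=4: C(6,4)·0.85^4·0.15^2 = 0.1761771
  k=5: C(6,5)·0.85^5·0.15^1 = 0.3993348
Total = 0.6224518

0.62245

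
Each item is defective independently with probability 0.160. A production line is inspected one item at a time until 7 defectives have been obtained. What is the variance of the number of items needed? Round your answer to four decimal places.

229.6875

Y = total items until the seventh success; negative binomial with r=7, p=0.16.
Var(Y) = r(1−p)/p² = 7·0.84 / 0.16² = 229.687500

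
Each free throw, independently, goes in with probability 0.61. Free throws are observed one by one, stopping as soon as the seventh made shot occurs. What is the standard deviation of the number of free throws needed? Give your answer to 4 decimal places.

2.7086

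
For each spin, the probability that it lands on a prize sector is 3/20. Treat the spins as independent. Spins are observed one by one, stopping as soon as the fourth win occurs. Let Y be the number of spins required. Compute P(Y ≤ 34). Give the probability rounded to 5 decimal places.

0.77153

Finishing within 34 spins ⇔ at least 4 successes in the first 34. With X ~ Binomial(34, 0.15), P(Y ≤ 34) = 1 − P(X ≤ 3).
  k=0: C(34,0)·0.15^0·0.85^34 = 0.0039833
  k=1: C(34,1)·0.15^1·0.85^33 = 0.0238998
  k=2: C(34,2)·0.15^2·0.85^32 = 0.0695907
  k=3: C(34,3)·0.15^3·0.85^31 = 0.1309942
1 − 0.2284680 = 0.7715320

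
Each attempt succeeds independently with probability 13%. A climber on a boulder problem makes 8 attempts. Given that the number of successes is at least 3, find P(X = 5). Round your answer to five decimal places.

X ~ Binomial(8, 0.13). Want P(X=5 | X≥3) = P(X=5) / P(X≥3).
P(X=5) = C(8,5)·0.13^5·0.87^3 = 0.0013692
P(X≥3) = 1 − 0.3282117 − 0.3923450 − 0.2051919 = 0.0742514
Ratio = 0.0013692 / 0.0742514 = 0.0184399

0.01844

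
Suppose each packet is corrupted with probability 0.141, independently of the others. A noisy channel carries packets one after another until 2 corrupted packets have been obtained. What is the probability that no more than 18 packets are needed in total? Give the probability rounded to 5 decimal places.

Finishing within 18 packets ⇔ at least 2 successes in the first 18. With X ~ Binomial(18, 0.141), P(Y ≤ 18) = 1 − P(X ≤ 1).
  k=0: C(18,0)·0.141^0·0.859^18 = 0.0648451
  k=1: C(18,1)·0.141^1·0.859^17 = 0.1915911
1 − 0.2564362 = 0.7435638

0.74356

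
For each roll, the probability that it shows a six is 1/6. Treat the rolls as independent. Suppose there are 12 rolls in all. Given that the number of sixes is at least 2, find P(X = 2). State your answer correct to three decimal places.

0.479

X ~ Binomial(12, 0.166667). Want P(X=2 | X≥2) = P(X=2) / P(X≥2).
P(X=2) = C(12,2)·0.166667^2·0.833333^10 = 0.29609
P(X≥2) = 1 − 0.11216 − 0.26918 = 0.61867
Ratio = 0.29609 / 0.61867 = 0.47860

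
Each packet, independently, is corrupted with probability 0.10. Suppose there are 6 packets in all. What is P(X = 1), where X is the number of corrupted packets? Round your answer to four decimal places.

0.3543

X ~ Binomial(n=6, p=0.10).
P(X=1) = C(6,1) · p^1 · (1−p)^5
= 6 · 0.1 · 0.59049 = 0.354294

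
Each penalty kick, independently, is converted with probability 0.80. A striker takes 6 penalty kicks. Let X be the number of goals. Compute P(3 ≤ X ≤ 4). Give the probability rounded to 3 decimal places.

0.328

X ~ Binomial(6, 0.80); P(3 ≤ X ≤ 4) = Σ C(6,k) p^k (1−p)^(6−k) over k:
  k=3: C(6,3)·0.80^3·0.20^3 = 0.08192
  k=4: C(6,4)·0.80^4·0.20^2 = 0.24576
Total = 0.32768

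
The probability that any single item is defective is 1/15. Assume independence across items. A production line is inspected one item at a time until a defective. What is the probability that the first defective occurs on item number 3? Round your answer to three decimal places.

Geometric (trials to first success), p = 0.066667.
P(Y = 3) = (1−p)^2 · p = 0.87111 · 0.066667 = 0.05807

0.058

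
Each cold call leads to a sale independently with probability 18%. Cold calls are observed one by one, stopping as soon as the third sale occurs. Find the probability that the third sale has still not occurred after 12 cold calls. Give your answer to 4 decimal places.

0.6298

Needing more than 12 cold calls ⇔ fewer than 3 successes in the first 12. With X ~ Binomial(12, 0.18), P(Y > 12) = P(X ≤ 2).
  k=0: C(12,0)·0.18^0·0.82^12 = 0.092420
  k=1: C(12,1)·0.18^1·0.82^11 = 0.243448
  k=2: C(12,2)·0.18^2·0.82^10 = 0.293919
P(X ≤ 2) = 0.629787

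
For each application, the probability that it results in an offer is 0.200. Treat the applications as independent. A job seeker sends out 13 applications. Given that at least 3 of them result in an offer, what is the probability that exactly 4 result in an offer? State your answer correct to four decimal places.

0.3081

X ~ Binomial(13, 0.20). Want P(X=4 | X≥3) = P(X=4) / P(X≥3).
P(X=4) = C(13,4)·0.20^4·0.80^9 = 0.153545
P(X≥3) = 1 − 0.054976 − 0.178671 − 0.268006 = 0.498348
Ratio = 0.153545 / 0.498348 = 0.308108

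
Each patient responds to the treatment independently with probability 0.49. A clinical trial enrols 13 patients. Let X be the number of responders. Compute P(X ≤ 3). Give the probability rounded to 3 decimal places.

X ~ Binomial(13, 0.49); P(X ≤ 3) = Σ C(13,k) p^k (1−p)^(13−k) over k:
  k=0: C(13,0)·0.49^0·0.51^13 = 0.00016
  k=1: C(13,1)·0.49^1·0.51^12 = 0.00197
  k=2: C(13,2)·0.49^2·0.51^11 = 0.01137
  k=3: C(13,3)·0.49^3·0.51^10 = 0.04005
Total = 0.05356

0.054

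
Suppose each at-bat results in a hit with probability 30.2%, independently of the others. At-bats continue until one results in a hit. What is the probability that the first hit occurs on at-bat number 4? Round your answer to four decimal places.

0.1027

Geometric (trials to first success), p = 0.302.
P(Y = 4) = (1−p)^3 · p = 0.34007 · 0.302 = 0.102701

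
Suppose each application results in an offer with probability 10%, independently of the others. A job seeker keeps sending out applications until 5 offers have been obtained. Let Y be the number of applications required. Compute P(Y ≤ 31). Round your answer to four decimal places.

0.1932

Finishing within 31 applications ⇔ at least 5 successes in the first 31. With X ~ Binomial(31, 0.10), P(Y ≤ 31) = 1 − P(X ≤ 4).
  k=0: C(31,0)·0.10^0·0.90^31 = 0.038152
  k=1: C(31,1)·0.10^1·0.90^30 = 0.131413
  k=2: C(31,2)·0.10^2·0.90^29 = 0.219021
  k=3: C(31,3)·0.10^3·0.90^28 = 0.235245
  k=4: C(31,4)·0.10^4·0.90^27 = 0.182968
1 − 0.806799 = 0.193201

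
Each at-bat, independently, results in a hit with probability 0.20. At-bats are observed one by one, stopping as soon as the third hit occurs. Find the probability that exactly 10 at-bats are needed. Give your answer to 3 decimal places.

Y = trial on which the third success occurs; negative binomial, r=3, p=0.20.
P(Y=10) = C(9,2) · p^3 · (1−p)^7
= 36 · 0.008 · 0.20972 = 0.06040

0.060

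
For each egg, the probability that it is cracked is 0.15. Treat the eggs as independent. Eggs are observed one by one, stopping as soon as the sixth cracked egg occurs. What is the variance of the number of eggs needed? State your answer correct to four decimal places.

226.6667

Y = total eggs until the sixth success; negative binomial with r=6, p=0.15.
Var(Y) = r(1−p)/p² = 6·0.85 / 0.15² = 226.666667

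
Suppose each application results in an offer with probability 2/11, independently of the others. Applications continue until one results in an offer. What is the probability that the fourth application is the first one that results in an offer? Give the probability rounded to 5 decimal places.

0.09958

Geometric (trials to first success), p = 0.181818.
P(Y = 4) = (1−p)^3 · p = 0.54771 · 0.181818 = 0.0995834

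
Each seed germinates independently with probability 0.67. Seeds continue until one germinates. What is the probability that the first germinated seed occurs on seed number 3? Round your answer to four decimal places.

0.0730

Geometric (trials to first success), p = 0.67.
P(Y = 3) = (1−p)^2 · p = 0.1089 · 0.67 = 0.072963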